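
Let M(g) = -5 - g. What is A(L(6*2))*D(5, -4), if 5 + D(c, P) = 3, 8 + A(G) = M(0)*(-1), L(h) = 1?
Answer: 6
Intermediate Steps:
A(G) = -3 (A(G) = -8 + (-5 - 1*0)*(-1) = -8 + (-5 + 0)*(-1) = -8 - 5*(-1) = -8 + 5 = -3)
D(c, P) = -2 (D(c, P) = -5 + 3 = -2)
A(L(6*2))*D(5, -4) = -3*(-2) = 6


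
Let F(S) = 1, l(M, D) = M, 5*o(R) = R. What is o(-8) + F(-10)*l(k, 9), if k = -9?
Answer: -53/5 ≈ -10.600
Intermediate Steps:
o(R) = R/5
o(-8) + F(-10)*l(k, 9) = (⅕)*(-8) + 1*(-9) = -8/5 - 9 = -53/5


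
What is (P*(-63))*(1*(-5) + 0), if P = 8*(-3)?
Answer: -7560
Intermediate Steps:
P = -24
(P*(-63))*(1*(-5) + 0) = (-24*(-63))*(1*(-5) + 0) = 1512*(-5 + 0) = 1512*(-5) = -7560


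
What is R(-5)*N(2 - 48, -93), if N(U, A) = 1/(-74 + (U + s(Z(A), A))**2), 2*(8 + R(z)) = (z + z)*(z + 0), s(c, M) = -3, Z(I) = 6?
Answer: 17/2327 ≈ 0.0073055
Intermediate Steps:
R(z) = -8 + z**2 (R(z) = -8 + ((z + z)*(z + 0))/2 = -8 + ((2*z)*z)/2 = -8 + (2*z**2)/2 = -8 + z**2)
N(U, A) = 1/(-74 + (-3 + U)**2) (N(U, A) = 1/(-74 + (U - 3)**2) = 1/(-74 + (-3 + U)**2))
R(-5)*N(2 - 48, -93) = (-8 + (-5)**2)/(-74 + (-3 + (2 - 48))**2) = (-8 + 25)/(-74 + (-3 - 46)**2) = 17/(-74 + (-49)**2) = 17/(-74 + 2401) = 17/2327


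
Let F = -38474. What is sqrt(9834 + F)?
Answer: 4*I*sqrt(1790) ≈ 169.23*I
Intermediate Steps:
sqrt(9834 + F) = sqrt(9834 - 38474) = sqrt(-28640) = 4*I*sqrt(1790)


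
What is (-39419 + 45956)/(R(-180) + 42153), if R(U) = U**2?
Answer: 2179/24851 ≈ 0.087683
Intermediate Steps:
(-39419 + 45956)/(R(-180) + 42153) = (-39419 + 45956)/((-180)**2 + 42153) = 6537/(32400 + 42153) = 6537/74553 = 6537*(1/74553) = 2179/24851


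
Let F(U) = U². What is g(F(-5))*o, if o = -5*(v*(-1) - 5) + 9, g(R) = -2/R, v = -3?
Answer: -38/25 ≈ -1.5200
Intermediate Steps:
o = 19 (o = -5*(-3*(-1) - 5) + 9 = -5*(3 - 5) + 9 = -5*(-2) + 9 = 10 + 9 = 19)
g(F(-5))*o = -2/((-5)²)*19 = -2/25*19 = -38/25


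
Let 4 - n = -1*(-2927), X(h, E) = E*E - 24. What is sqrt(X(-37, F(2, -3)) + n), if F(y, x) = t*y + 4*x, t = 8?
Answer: I*sqrt(2931) ≈ 54.139*I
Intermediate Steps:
F(y, x) = 4*x + 8*y (F(y, x) = 8*y + 4*x = 4*x + 8*y)
X(h, E) = -24 + E**2 (X(h, E) = E**2 - 24 = -24 + E**2)
n = -2923 (n = 4 - (-1)*(-2927) = 4 - 1*2927 = 4 - 2927 = -2923)
sqrt(X(-37, F(2, -3)) + n) = sqrt((-24 + (4*(-3) + 8*2)**2) - 2923) = sqrt((-24 + (-12 + 16)**2) - 2923) = sqrt((-24 + 4**2) - 2923) = sqrt((-24 + 16) - 2923) = sqrt(-8 - 2923) = sqrt(-2931) = I*sqrt(2931)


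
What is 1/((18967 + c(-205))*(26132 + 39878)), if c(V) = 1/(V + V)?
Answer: 1/1252011509 ≈ 7.9871e-10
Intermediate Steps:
c(V) = 1/(2*V)
1/((18967 + c(-205))*(26132 + 39878)) = 1/((18967 + (½)/(-205))*(26132 + 39878)) = 1/((18967 + (½)*(-1/205))*66010) = 1/((18967 - 1/410)*66010) = 1/((7776469/410)*66010) = 1/1252011509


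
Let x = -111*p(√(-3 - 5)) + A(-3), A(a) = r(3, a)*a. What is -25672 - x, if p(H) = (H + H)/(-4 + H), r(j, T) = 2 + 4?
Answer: -25580 - 74*I*√2 ≈ -25580.0 - 104.65*I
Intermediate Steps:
r(j, T) = 6
A(a) = 6*a
p(H) = 2*H/(-4 + H) (p(H) = (2*H)/(-4 + H) = 2*H/(-4 + H))
x = -18 - 444*I*√2/(-4 + 2*I*√2) (x = -222*√(-3 - 5)/(-4 + √(-3 - 5)) + 6*(-3) = -222*√(-8)/(-4 + √(-8)) - 18 = -222*2*I*√2/(-4 + 2*I*√2) - 18 = -444*I*√2/(-4 + 2*I*√2) - 18 = -18 - 444*I*√2/(-4 + 2*I*√2) ≈ -92.0 + 104.65*I)
-25672 - x = -25672 - (-92 + 74*I*√2) = -25672 + (92 - 74*I*√2) = -25580 - 74*I*√2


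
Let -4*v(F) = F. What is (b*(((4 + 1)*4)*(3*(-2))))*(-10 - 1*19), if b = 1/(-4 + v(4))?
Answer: -696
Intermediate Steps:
v(F) = -F/4
b = -1/5 (b = 1/(-4 - 1/4*4) = 1/(-4 - 1) = 1/(-5) = -1/5 ≈ -0.20000)
(b*(((4 + 1)*4)*(3*(-2))))*(-10 - 1*19) = (-(4 + 1)*4*3*(-2)/5)*(-10 - 1*19) = (-5*4*(-6)/5)*(-10 - 19) = -4*(-6)*(-29) = -1/5*(-120)*(-29) = 24*(-29) = -696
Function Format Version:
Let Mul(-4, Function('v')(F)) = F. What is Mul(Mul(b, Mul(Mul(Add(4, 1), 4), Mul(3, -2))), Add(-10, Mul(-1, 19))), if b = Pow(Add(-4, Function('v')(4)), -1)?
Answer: -696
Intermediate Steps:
Function('v')(F) = Mul(Rational(-1, 4), F)
b = Rational(-1, 5) (b = Pow(Add(-4, Mul(Rational(-1, 4), 4)), -1) = Pow(Add(-4, -1), -1) = Pow(-5, -1) = Rational(-1, 5) ≈ -0.20000)
Mul(Mul(b, Mul(Mul(Add(4, 1), 4), Mul(3, -2))), Add(-10, Mul(-1, 19))) = Mul(Mul(Rational(-1, 5), Mul(Mul(Add(4, 1), 4), Mul(3, -2))), Add(-10, Mul(-1, 19))) = Mul(Mul(Rational(-1, 5), Mul(Mul(5, 4), -6)), Add(-10, -19)) = Mul(Mul(Rational(-1, 5), Mul(20, -6)), -29) = Mul(Mul(Rational(-1, 5), -120), -29) = Mul(24, -29) = -696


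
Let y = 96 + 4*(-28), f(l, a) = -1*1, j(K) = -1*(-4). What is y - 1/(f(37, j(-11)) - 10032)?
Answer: -160527/10033 ≈ -16.000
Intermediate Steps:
j(K) = 4
f(l, a) = -1
y = -16 (y = 96 - 112 = -16)
y - 1/(f(37, j(-11)) - 10032) = -16 - 1/(-1 - 10032) = -16 - 1/(-10033) = -16 - 1*(-1/10033) = -16 + 1/10033 = -160527/10033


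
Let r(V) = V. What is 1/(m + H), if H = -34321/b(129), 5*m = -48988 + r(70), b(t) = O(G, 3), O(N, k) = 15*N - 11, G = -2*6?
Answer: -955/9171733 ≈ -0.00010412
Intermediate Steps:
G = -12
O(N, k) = -11 + 15*N
b(t) = -191 (b(t) = -11 + 15*(-12) = -11 - 180 = -191)
m = -48918/5 (m = (-48988 + 70)/5 = (1/5)*(-48918) = -48918/5 ≈ -9783.6)
H = 34321/191 (H = -34321/(-191) = -34321*(-1/191) = 34321/191 ≈ 179.69)
1/(m + H) = 1/(-48918/5 + 34321/191) = 1/(-9171733/955) = -955/9171733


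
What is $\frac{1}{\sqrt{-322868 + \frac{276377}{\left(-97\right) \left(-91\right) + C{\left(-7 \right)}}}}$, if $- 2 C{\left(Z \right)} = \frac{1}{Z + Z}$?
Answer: $- \frac{i \sqrt{4930247532108010}}{39895673860} \approx - 0.00176 i$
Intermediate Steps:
$C{\left(Z \right)} = - \frac{1}{4 Z}$ ($C{\left(Z \right)} = - \frac{1}{2 \left(Z + Z\right)} = - \frac{1}{2 \cdot 2 Z} = - \frac{\frac{1}{2} \frac{1}{Z}}{2} = - \frac{1}{4 Z}$)
$\frac{1}{\sqrt{-322868 + \frac{276377}{\left(-97\right) \left(-91\right) + C{\left(-7 \right)}}}} = \frac{1}{\sqrt{-322868 + \frac{276377}{\left(-97\right) \left(-91\right) - \frac{1}{4 \left(-7\right)}}}} = \frac{1}{\sqrt{-322868 + \frac{276377}{8827 - - \frac{1}{28}}}} = \frac{1}{\sqrt{-322868 + \frac{276377}{8827 + \frac{1}{28}}}} = \frac{1}{\sqrt{-322868 + \frac{276377}{\frac{247157}{28}}}} = \frac{1}{\sqrt{-322868 + 276377 \cdot \frac{28}{247157}}} = \frac{1}{\sqrt{-322868 + \frac{7738556}{247157}}} = \frac{1}{\sqrt{- \frac{79791347720}{247157}}} = \frac{1}{\frac{2}{247157} i \sqrt{4930247532108010}} = - \frac{i \sqrt{4930247532108010}}{39895673860}$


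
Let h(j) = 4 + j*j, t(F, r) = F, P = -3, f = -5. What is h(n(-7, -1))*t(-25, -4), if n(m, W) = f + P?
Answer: -1700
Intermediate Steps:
n(m, W) = -8 (n(m, W) = -5 - 3 = -8)
h(j) = 4 + j²
h(n(-7, -1))*t(-25, -4) = (4 + (-8)²)*(-25) = (4 + 64)*(-25) = 68*(-25) = -1700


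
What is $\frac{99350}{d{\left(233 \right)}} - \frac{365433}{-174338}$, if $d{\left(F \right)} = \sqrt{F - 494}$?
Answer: $\frac{365433}{174338} - \frac{99350 i \sqrt{29}}{87} \approx 2.0961 - 6149.6 i$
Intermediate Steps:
$d{\left(F \right)} = \sqrt{-494 + F}$
$\frac{99350}{d{\left(233 \right)}} - \frac{365433}{-174338} = \frac{99350}{\sqrt{-494 + 233}} - \frac{365433}{-174338} = \frac{99350}{\sqrt{-261}} - - \frac{365433}{174338} = \frac{99350}{3 i \sqrt{29}} + \frac{365433}{174338} = 99350 \left(- \frac{i \sqrt{29}}{87}\right) + \frac{365433}{174338} = - \frac{99350 i \sqrt{29}}{87} + \frac{365433}{174338} = \frac{365433}{174338} - \frac{99350 i \sqrt{29}}{87}$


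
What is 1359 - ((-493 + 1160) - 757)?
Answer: 1449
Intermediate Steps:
1359 - ((-493 + 1160) - 757) = 1359 - (667 - 757) = 1359 - 1*(-90) = 1359 + 90 = 1449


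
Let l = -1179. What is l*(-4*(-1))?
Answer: -4716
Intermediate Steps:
l*(-4*(-1)) = -(-4716)*(-1) = -1179*4 = -4716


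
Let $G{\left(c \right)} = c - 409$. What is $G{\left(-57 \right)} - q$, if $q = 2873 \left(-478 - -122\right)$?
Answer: $1022322$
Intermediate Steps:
$q = -1022788$ ($q = 2873 \left(-478 + 122\right) = 2873 \left(-356\right) = -1022788$)
$G{\left(c \right)} = -409 + c$ ($G{\left(c \right)} = c - 409 = -409 + c$)
$G{\left(-57 \right)} - q = \left(-409 - 57\right) - -1022788 = -466 + 1022788 = 1022322$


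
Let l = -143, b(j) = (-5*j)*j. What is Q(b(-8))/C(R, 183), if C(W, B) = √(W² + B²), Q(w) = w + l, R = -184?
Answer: -463*√67345/67345 ≈ -1.7841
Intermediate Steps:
b(j) = -5*j²
Q(w) = -143 + w (Q(w) = w - 143 = -143 + w)
C(W, B) = √(B² + W²)
Q(b(-8))/C(R, 183) = (-143 - 5*(-8)²)/(√(183² + (-184)²)) = (-143 - 5*64)/(√(33489 + 33856)) = (-143 - 320)/(√67345) = -463*√67345/67345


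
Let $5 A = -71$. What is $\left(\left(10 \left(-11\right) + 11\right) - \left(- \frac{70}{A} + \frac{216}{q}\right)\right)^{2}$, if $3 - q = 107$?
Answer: $\frac{8837880100}{851929} \approx 10374.0$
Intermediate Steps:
$q = -104$ ($q = 3 - 107 = -104$)
$A = - \frac{71}{5}$ ($A = \frac{1}{5} \left(-71\right) = - \frac{71}{5} \approx -14.2$)
$\left(\left(10 \left(-11\right) + 11\right) - \left(- \frac{70}{A} + \frac{216}{q}\right)\right)^{2} = \left(\left(10 \left(-11\right) + 11\right) + \left(\frac{70}{- \frac{71}{5}} - \frac{216}{-104}\right)\right)^{2} = \left(\left(-110 + 11\right) + \left(70 \left(- \frac{5}{71}\right) - - \frac{27}{13}\right)\right)^{2} = \left(-99 + \left(- \frac{350}{71} + \frac{27}{13}\right)\right)^{2} = \left(-99 - \frac{2633}{923}\right)^{2} = \left(- \frac{94010}{923}\right)^{2} = \frac{8837880100}{851929}$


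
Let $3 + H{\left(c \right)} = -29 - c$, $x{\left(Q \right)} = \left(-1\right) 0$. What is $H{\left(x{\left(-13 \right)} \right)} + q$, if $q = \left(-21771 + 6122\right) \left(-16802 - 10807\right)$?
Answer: $432053209$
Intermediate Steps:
$x{\left(Q \right)} = 0$
$H{\left(c \right)} = -32 - c$ ($H{\left(c \right)} = -3 - \left(29 + c\right) = -32 - c$)
$q = 432053241$ ($q = \left(-15649\right) \left(-27609\right) = 432053241$)
$H{\left(x{\left(-13 \right)} \right)} + q = \left(-32 - 0\right) + 432053241 = \left(-32 + 0\right) + 432053241 = -32 + 432053241 = 432053209$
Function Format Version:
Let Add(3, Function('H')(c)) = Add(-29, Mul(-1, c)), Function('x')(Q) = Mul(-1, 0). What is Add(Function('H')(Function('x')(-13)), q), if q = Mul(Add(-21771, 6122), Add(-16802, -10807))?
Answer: 432053209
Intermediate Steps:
Function('x')(Q) = 0
Function('H')(c) = Add(-32, Mul(-1, c)) (Function('H')(c) = Add(-3, Add(-29, Mul(-1, c))) = Add(-32, Mul(-1, c)))
q = 432053241 (q = Mul(-15649, -27609) = 432053241)
Add(Function('H')(Function('x')(-13)), q) = Add(Add(-32, Mul(-1, 0)), 432053241) = Add(Add(-32, 0), 432053241) = Add(-32, 432053241) = 432053209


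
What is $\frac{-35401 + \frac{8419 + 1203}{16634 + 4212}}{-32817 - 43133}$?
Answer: $\frac{184489906}{395813425} \approx 0.4661$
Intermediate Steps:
$\frac{-35401 + \frac{8419 + 1203}{16634 + 4212}}{-32817 - 43133} = \frac{-35401 + \frac{9622}{20846}}{-75950} = \left(-35401 + 9622 \cdot \frac{1}{20846}\right) \left(- \frac{1}{75950}\right) = \left(-35401 + \frac{4811}{10423}\right) \left(- \frac{1}{75950}\right) = \left(- \frac{368979812}{10423}\right) \left(- \frac{1}{75950}\right) = \frac{184489906}{395813425}$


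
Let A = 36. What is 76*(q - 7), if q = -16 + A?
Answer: 988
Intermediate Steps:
q = 20 (q = -16 + 36 = 20)
76*(q - 7) = 76*(20 - 7) = 76*13 = 988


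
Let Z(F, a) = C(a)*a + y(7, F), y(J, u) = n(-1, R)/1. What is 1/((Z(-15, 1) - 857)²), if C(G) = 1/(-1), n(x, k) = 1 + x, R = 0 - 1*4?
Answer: 1/736164 ≈ 1.3584e-6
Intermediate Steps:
R = -4 (R = 0 - 4 = -4)
y(J, u) = 0 (y(J, u) = (1 - 1)/1 = 0*1 = 0)
C(G) = -1
Z(F, a) = -a (Z(F, a) = -a + 0 = -a)
1/((Z(-15, 1) - 857)²) = 1/((-1*1 - 857)²) = 1/((-1 - 857)²) = 1/((-858)²) = 1/736164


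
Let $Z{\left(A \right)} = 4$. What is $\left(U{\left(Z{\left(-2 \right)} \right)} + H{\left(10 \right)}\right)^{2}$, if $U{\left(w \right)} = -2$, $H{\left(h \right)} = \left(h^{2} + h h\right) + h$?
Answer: $43264$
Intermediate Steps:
$H{\left(h \right)} = h + 2 h^{2}$ ($H{\left(h \right)} = \left(h^{2} + h^{2}\right) + h = 2 h^{2} + h = h + 2 h^{2}$)
$\left(U{\left(Z{\left(-2 \right)} \right)} + H{\left(10 \right)}\right)^{2} = \left(-2 + 10 \left(1 + 2 \cdot 10\right)\right)^{2} = \left(-2 + 10 \left(1 + 20\right)\right)^{2} = \left(-2 + 10 \cdot 21\right)^{2} = \left(-2 + 210\right)^{2} = 208^{2} = 43264$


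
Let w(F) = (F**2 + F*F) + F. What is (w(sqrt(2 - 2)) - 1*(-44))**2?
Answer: 1936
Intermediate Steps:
w(F) = F + 2*F**2 (w(F) = (F**2 + F**2) + F = 2*F**2 + F = F + 2*F**2)
(w(sqrt(2 - 2)) - 1*(-44))**2 = (sqrt(2 - 2)*(1 + 2*sqrt(2 - 2)) - 1*(-44))**2 = (sqrt(0)*(1 + 2*sqrt(0)) + 44)**2 = (0*(1 + 2*0) + 44)**2 = (0*(1 + 0) + 44)**2 = (0*1 + 44)**2 = (0 + 44)**2 = 44**2 = 1936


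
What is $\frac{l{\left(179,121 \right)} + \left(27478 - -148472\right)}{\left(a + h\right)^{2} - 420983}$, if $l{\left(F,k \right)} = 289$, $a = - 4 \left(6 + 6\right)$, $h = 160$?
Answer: $- \frac{176239}{408439} \approx -0.43149$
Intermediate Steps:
$a = -48$ ($a = \left(-4\right) 12 = -48$)
$\frac{l{\left(179,121 \right)} + \left(27478 - -148472\right)}{\left(a + h\right)^{2} - 420983} = \frac{289 + \left(27478 - -148472\right)}{\left(-48 + 160\right)^{2} - 420983} = \frac{289 + \left(27478 + 148472\right)}{112^{2} - 420983} = \frac{289 + 175950}{12544 - 420983} = \frac{176239}{-408439} = 176239 \left(- \frac{1}{408439}\right) = - \frac{176239}{408439}$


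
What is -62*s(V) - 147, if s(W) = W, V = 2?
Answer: -271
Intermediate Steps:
-62*s(V) - 147 = -62*2 - 147 = -124 - 147 = -271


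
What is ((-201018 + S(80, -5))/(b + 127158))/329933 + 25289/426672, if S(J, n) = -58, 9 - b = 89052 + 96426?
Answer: 54068207063131/912069387711504 ≈ 0.059281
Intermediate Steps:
b = -185469 (b = 9 - (89052 + 96426) = 9 - 1*185478 = 9 - 185478 = -185469)
((-201018 + S(80, -5))/(b + 127158))/329933 + 25289/426672 = ((-201018 - 58)/(-185469 + 127158))/329933 + 25289/426672 = -201076/(-58311)*(1/329933) + 25289*(1/426672) = -201076*(-1/58311)*(1/329933) + 25289/426672 = (201076/58311)*(1/329933) + 25289/426672 = 201076/19238723163 + 25289/426672 = 54068207063131/912069387711504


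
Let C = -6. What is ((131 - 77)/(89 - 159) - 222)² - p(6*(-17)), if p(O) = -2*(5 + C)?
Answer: 60790759/1225 ≈ 49625.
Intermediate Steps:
p(O) = 2 (p(O) = -2*(5 - 6) = -2*(-1) = 2)
((131 - 77)/(89 - 159) - 222)² - p(6*(-17)) = ((131 - 77)/(89 - 159) - 222)² - 1*2 = (54/(-70) - 222)² - 2 = (54*(-1/70) - 222)² - 2 = (-27/35 - 222)² - 2 = (-7797/35)² - 2 = 60793209/1225 - 2 = 60790759/1225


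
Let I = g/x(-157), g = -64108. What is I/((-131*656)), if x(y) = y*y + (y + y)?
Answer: 517/16864940 ≈ 3.0655e-5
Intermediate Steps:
x(y) = y**2 + 2*y
I = -2068/785 (I = -64108*(-1/(157*(2 - 157))) = -64108/((-157*(-155))) = -64108/24335 = -64108*1/24335 = -2068/785 ≈ -2.6344)
I/((-131*656)) = -2068/(785*((-131*656))) = -2068/785/(-85936) = -2068/785*(-1/85936) = 517/16864940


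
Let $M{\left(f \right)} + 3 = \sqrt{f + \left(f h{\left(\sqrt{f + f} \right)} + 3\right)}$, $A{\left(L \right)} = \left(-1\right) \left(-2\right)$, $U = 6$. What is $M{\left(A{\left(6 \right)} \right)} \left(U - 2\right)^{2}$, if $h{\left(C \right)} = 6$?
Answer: $-48 + 16 \sqrt{17} \approx 17.97$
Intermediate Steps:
$A{\left(L \right)} = 2$
$M{\left(f \right)} = -3 + \sqrt{3 + 7 f}$ ($M{\left(f \right)} = -3 + \sqrt{f + \left(f 6 + 3\right)} = -3 + \sqrt{f + \left(6 f + 3\right)} = -3 + \sqrt{f + \left(3 + 6 f\right)} = -3 + \sqrt{3 + 7 f}$)
$M{\left(A{\left(6 \right)} \right)} \left(U - 2\right)^{2} = \left(-3 + \sqrt{3 + 7 \cdot 2}\right) \left(6 - 2\right)^{2} = \left(-3 + \sqrt{3 + 14}\right) 4^{2} = \left(-3 + \sqrt{17}\right) 16 = -48 + 16 \sqrt{17}$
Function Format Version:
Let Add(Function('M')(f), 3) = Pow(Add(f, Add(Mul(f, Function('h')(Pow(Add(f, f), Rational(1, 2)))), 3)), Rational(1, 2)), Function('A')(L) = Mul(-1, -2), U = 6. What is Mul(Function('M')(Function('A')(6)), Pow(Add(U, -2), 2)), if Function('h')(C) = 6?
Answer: Add(-48, Mul(16, Pow(17, Rational(1, 2)))) ≈ 17.970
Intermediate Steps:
Function('A')(L) = 2
Function('M')(f) = Add(-3, Pow(Add(3, Mul(7, f)), Rational(1, 2))) (Function('M')(f) = Add(-3, Pow(Add(f, Add(Mul(f, 6), 3)), Rational(1, 2))) = Add(-3, Pow(Add(f, Add(Mul(6, f), 3)), Rational(1, 2))) = Add(-3, Pow(Add(f, Add(3, Mul(6, f))), Rational(1, 2))) = Add(-3, Pow(Add(3, Mul(7, f)), Rational(1, 2))))
Mul(Function('M')(Function('A')(6)), Pow(Add(U, -2), 2)) = Mul(Add(-3, Pow(Add(3, Mul(7, 2)), Rational(1, 2))), Pow(Add(6, -2), 2)) = Mul(Add(-3, Pow(Add(3, 14), Rational(1, 2))), Pow(4, 2)) = Mul(Add(-3, Pow(17, Rational(1, 2))), 16) = Add(-48, Mul(16, Pow(17, Rational(1, 2))))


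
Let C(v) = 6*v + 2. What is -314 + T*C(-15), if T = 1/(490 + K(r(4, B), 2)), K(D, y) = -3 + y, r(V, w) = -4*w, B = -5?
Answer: -153634/489 ≈ -314.18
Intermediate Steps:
C(v) = 2 + 6*v
T = 1/489 (T = 1/(490 + (-3 + 2)) = 1/(490 - 1) = 1/489 ≈ 0.0020450)
-314 + T*C(-15) = -314 + (2 + 6*(-15))/489 = -314 + (2 - 90)/489 = -314 + (1/489)*(-88) = -314 - 88/489 = -153634/489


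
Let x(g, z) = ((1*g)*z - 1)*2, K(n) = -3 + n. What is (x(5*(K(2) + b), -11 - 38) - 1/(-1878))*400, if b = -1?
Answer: 367337000/939 ≈ 3.9120e+5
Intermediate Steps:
x(g, z) = -2 + 2*g*z (x(g, z) = (g*z - 1)*2 = (-1 + g*z)*2 = -2 + 2*g*z)
(x(5*(K(2) + b), -11 - 38) - 1/(-1878))*400 = ((-2 + 2*(5*((-3 + 2) - 1))*(-11 - 38)) - 1/(-1878))*400 = ((-2 + 2*(5*(-1 - 1))*(-49)) - 1*(-1/1878))*400 = ((-2 + 2*(5*(-2))*(-49)) + 1/1878)*400 = ((-2 + 2*(-10)*(-49)) + 1/1878)*400 = ((-2 + 980) + 1/1878)*400 = (978 + 1/1878)*400 = (1836685/1878)*400 = 367337000/939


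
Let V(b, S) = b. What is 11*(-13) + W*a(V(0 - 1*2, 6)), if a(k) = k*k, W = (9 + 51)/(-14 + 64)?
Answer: -691/5 ≈ -138.20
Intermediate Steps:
W = 6/5 (W = 60/50 = 60*(1/50) = 6/5 ≈ 1.2000)
a(k) = k²
11*(-13) + W*a(V(0 - 1*2, 6)) = 11*(-13) + 6*(0 - 1*2)²/5 = -143 + 6*(0 - 2)²/5 = -143 + (6/5)*(-2)² = -143 + (6/5)*4 = -143 + 24/5 = -691/5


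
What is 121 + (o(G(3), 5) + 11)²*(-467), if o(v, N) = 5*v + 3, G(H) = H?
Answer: -392626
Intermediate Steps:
o(v, N) = 3 + 5*v
121 + (o(G(3), 5) + 11)²*(-467) = 121 + ((3 + 5*3) + 11)²*(-467) = 121 + ((3 + 15) + 11)²*(-467) = 121 + (18 + 11)²*(-467) = 121 + 29²*(-467) = 121 + 841*(-467) = 121 - 392747 = -392626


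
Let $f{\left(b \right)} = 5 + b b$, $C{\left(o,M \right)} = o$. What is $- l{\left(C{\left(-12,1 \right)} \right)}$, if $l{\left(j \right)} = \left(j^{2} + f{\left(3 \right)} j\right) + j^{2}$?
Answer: $-120$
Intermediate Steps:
$f{\left(b \right)} = 5 + b^{2}$
$l{\left(j \right)} = 2 j^{2} + 14 j$ ($l{\left(j \right)} = \left(j^{2} + \left(5 + 3^{2}\right) j\right) + j^{2} = \left(j^{2} + \left(5 + 9\right) j\right) + j^{2} = \left(j^{2} + 14 j\right) + j^{2} = 2 j^{2} + 14 j$)
$- l{\left(C{\left(-12,1 \right)} \right)} = - 2 \left(-12\right) \left(7 - 12\right) = - 2 \left(-12\right) \left(-5\right) = \left(-1\right) 120 = -120$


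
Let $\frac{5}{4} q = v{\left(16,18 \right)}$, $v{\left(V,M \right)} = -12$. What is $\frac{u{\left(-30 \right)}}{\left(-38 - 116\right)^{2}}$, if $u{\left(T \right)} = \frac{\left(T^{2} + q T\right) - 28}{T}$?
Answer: $- \frac{29}{17787} \approx -0.0016304$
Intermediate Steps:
$q = - \frac{48}{5}$ ($q = \frac{4}{5} \left(-12\right) = - \frac{48}{5} \approx -9.6$)
$u{\left(T \right)} = \frac{-28 + T^{2} - \frac{48 T}{5}}{T}$ ($u{\left(T \right)} = \frac{\left(T^{2} - \frac{48 T}{5}\right) - 28}{T} = \frac{-28 + T^{2} - \frac{48 T}{5}}{T}$)
$\frac{u{\left(-30 \right)}}{\left(-38 - 116\right)^{2}} = \frac{- \frac{48}{5} - 30 - \frac{28}{-30}}{\left(-38 - 116\right)^{2}} = \frac{- \frac{48}{5} - 30 - - \frac{14}{15}}{\left(-154\right)^{2}} = \frac{- \frac{48}{5} - 30 + \frac{14}{15}}{23716} = \left(- \frac{116}{3}\right) \frac{1}{23716} = - \frac{29}{17787}$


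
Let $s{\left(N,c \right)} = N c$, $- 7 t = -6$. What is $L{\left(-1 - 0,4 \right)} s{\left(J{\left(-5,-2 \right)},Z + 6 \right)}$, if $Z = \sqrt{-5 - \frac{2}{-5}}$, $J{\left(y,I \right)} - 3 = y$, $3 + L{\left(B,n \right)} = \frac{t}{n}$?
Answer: $\frac{234}{7} + \frac{39 i \sqrt{115}}{35} \approx 33.429 + 11.949 i$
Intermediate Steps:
$t = \frac{6}{7}$ ($t = \left(- \frac{1}{7}\right) \left(-6\right) = \frac{6}{7} \approx 0.85714$)
$L{\left(B,n \right)} = -3 + \frac{6}{7 n}$
$J{\left(y,I \right)} = 3 + y$
$Z = \frac{i \sqrt{115}}{5}$ ($Z = \sqrt{-5 - - \frac{2}{5}} = \sqrt{-5 + \frac{2}{5}} = \sqrt{- \frac{23}{5}} = \frac{i \sqrt{115}}{5} \approx 2.1448 i$)
$L{\left(-1 - 0,4 \right)} s{\left(J{\left(-5,-2 \right)},Z + 6 \right)} = \left(-3 + \frac{6}{7 \cdot 4}\right) \left(3 - 5\right) \left(\frac{i \sqrt{115}}{5} + 6\right) = \left(-3 + \frac{6}{7} \cdot \frac{1}{4}\right) \left(- 2 \left(6 + \frac{i \sqrt{115}}{5}\right)\right) = \left(-3 + \frac{3}{14}\right) \left(-12 - \frac{2 i \sqrt{115}}{5}\right) = - \frac{39 \left(-12 - \frac{2 i \sqrt{115}}{5}\right)}{14} = \frac{234}{7} + \frac{39 i \sqrt{115}}{35}$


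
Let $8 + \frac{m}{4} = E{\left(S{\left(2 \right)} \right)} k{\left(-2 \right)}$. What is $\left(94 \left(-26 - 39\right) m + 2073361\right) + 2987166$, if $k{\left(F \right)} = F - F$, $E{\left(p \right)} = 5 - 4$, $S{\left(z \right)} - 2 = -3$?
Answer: $5256047$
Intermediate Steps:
$S{\left(z \right)} = -1$ ($S{\left(z \right)} = 2 - 3 = -1$)
$E{\left(p \right)} = 1$
$k{\left(F \right)} = 0$
$m = -32$ ($m = -32 + 4 \cdot 1 \cdot 0 = -32 + 4 \cdot 0 = -32 + 0 = -32$)
$\left(94 \left(-26 - 39\right) m + 2073361\right) + 2987166 = \left(94 \left(-26 - 39\right) \left(-32\right) + 2073361\right) + 2987166 = \left(94 \left(-65\right) \left(-32\right) + 2073361\right) + 2987166 = \left(\left(-6110\right) \left(-32\right) + 2073361\right) + 2987166 = \left(195520 + 2073361\right) + 2987166 = 2268881 + 2987166 = 5256047$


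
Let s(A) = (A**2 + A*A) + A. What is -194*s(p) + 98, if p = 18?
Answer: -129106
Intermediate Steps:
s(A) = A + 2*A**2 (s(A) = (A**2 + A**2) + A = 2*A**2 + A = A + 2*A**2)
-194*s(p) + 98 = -3492*(1 + 2*18) + 98 = -3492*(1 + 36) + 98 = -3492*37 + 98 = -194*666 + 98 = -129204 + 98 = -129106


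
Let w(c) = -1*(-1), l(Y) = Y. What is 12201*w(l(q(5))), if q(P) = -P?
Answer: 12201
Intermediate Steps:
w(c) = 1
12201*w(l(q(5))) = 12201*1 = 12201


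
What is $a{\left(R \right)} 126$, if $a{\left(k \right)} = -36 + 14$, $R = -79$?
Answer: $-2772$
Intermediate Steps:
$a{\left(k \right)} = -22$
$a{\left(R \right)} 126 = \left(-22\right) 126 = -2772$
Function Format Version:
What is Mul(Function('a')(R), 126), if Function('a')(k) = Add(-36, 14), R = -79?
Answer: -2772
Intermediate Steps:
Function('a')(k) = -22
Mul(Function('a')(R), 126) = Mul(-22, 126) = -2772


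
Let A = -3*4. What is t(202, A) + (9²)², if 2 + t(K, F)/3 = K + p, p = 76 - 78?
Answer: 7155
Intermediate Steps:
p = -2
A = -12
t(K, F) = -12 + 3*K (t(K, F) = -6 + 3*(K - 2) = -6 + 3*(-2 + K) = -6 + (-6 + 3*K) = -12 + 3*K)
t(202, A) + (9²)² = (-12 + 3*202) + (9²)² = (-12 + 606) + 81² = 594 + 6561 = 7155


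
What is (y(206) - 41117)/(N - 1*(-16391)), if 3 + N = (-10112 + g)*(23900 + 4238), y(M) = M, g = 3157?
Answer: 40911/195683402 ≈ 0.00020907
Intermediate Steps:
N = -195699793 (N = -3 + (-10112 + 3157)*(23900 + 4238) = -3 - 6955*28138 = -3 - 195699790 = -195699793)
(y(206) - 41117)/(N - 1*(-16391)) = (206 - 41117)/(-195699793 - 1*(-16391)) = -40911/(-195699793 + 16391) = -40911/(-195683402) = -40911*(-1/195683402) = 40911/195683402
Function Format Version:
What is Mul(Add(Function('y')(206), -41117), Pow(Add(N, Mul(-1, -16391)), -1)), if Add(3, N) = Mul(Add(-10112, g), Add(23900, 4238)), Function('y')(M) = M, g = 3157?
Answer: Rational(40911, 195683402) ≈ 0.00020907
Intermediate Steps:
N = -195699793 (N = Add(-3, Mul(Add(-10112, 3157), Add(23900, 4238))) = Add(-3, Mul(-6955, 28138)) = Add(-3, -195699790) = -195699793)
Mul(Add(Function('y')(206), -41117), Pow(Add(N, Mul(-1, -16391)), -1)) = Mul(Add(206, -41117), Pow(Add(-195699793, Mul(-1, -16391)), -1)) = Mul(-40911, Pow(Add(-195699793, 16391), -1)) = Mul(-40911, Pow(-195683402, -1)) = Mul(-40911, Rational(-1, 195683402)) = Rational(40911, 195683402)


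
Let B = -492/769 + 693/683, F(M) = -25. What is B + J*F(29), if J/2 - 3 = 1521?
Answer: -40022100519/525227 ≈ -76200.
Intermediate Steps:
J = 3048 (J = 6 + 2*1521 = 6 + 3042 = 3048)
B = 196881/525227 (B = -492*1/769 + 693*(1/683) = -492/769 + 693/683 = 196881/525227 ≈ 0.37485)
B + J*F(29) = 196881/525227 + 3048*(-25) = 196881/525227 - 76200 = -40022100519/525227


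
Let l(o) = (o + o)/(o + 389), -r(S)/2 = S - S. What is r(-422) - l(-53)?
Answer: 53/168 ≈ 0.31548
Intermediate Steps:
r(S) = 0 (r(S) = -2*(S - S) = -2*0 = 0)
l(o) = 2*o/(389 + o) (l(o) = (2*o)/(389 + o) = 2*o/(389 + o))
r(-422) - l(-53) = 0 - 2*(-53)/(389 - 53) = 0 - 2*(-53)/336 = 0 - 1*(-53/168) = 0 + 53/168 = 53/168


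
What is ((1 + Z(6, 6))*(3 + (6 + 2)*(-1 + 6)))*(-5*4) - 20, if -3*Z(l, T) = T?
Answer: 840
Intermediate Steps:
Z(l, T) = -T/3
((1 + Z(6, 6))*(3 + (6 + 2)*(-1 + 6)))*(-5*4) - 20 = ((1 - ⅓*6)*(3 + (6 + 2)*(-1 + 6)))*(-5*4) - 20 = ((1 - 2)*(3 + 8*5))*(-20) - 20 = -(3 + 40)*(-20) - 20 = -1*43*(-20) - 20 = -43*(-20) - 20 = 860 - 20 = 840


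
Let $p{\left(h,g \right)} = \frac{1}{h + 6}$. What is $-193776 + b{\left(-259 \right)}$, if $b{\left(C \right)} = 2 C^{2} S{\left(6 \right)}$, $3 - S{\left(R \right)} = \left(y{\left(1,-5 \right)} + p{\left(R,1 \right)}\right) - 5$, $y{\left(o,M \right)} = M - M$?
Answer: $\frac{5210039}{6} \approx 8.6834 \cdot 10^{5}$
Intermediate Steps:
$y{\left(o,M \right)} = 0$
$p{\left(h,g \right)} = \frac{1}{6 + h}$
$S{\left(R \right)} = 8 - \frac{1}{6 + R}$ ($S{\left(R \right)} = 3 - \left(\left(0 + \frac{1}{6 + R}\right) - 5\right) = 3 - \left(\frac{1}{6 + R} - 5\right) = 3 - \left(-5 + \frac{1}{6 + R}\right) = 3 + \left(5 - \frac{1}{6 + R}\right) = 8 - \frac{1}{6 + R}$)
$b{\left(C \right)} = \frac{95 C^{2}}{6}$ ($b{\left(C \right)} = 2 C^{2} \frac{47 + 8 \cdot 6}{6 + 6} = 2 C^{2} \frac{47 + 48}{12} = 2 C^{2} \cdot \frac{1}{12} \cdot 95 = 2 C^{2} \cdot \frac{95}{12} = \frac{95 C^{2}}{6}$)
$-193776 + b{\left(-259 \right)} = -193776 + \frac{95 \left(-259\right)^{2}}{6} = -193776 + \frac{95}{6} \cdot 67081 = -193776 + \frac{6372695}{6} = \frac{5210039}{6}$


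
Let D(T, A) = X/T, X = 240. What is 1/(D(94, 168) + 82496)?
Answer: 47/3877432 ≈ 1.2121e-5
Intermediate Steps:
D(T, A) = 240/T
1/(D(94, 168) + 82496) = 1/(240/94 + 82496) = 1/(240*(1/94) + 82496) = 1/(120/47 + 82496) = 1/(3877432/47) = 47/3877432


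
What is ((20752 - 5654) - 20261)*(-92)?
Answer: 474996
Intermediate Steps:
((20752 - 5654) - 20261)*(-92) = (15098 - 20261)*(-92) = -5163*(-92) = 474996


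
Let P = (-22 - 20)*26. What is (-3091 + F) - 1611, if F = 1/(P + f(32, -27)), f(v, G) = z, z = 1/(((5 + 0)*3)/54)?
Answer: -25588289/5442 ≈ -4702.0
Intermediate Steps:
P = -1092 (P = -42*26 = -1092)
z = 18/5 (z = 1/((5*3)*(1/54)) = 1/(15*(1/54)) = 1/(5/18) = 18/5 ≈ 3.6000)
f(v, G) = 18/5
F = -5/5442 (F = 1/(-1092 + 18/5) = 1/(-5442/5) = -5/5442 ≈ -0.00091878)
(-3091 + F) - 1611 = (-3091 - 5/5442) - 1611 = -16821227/5442 - 1611 = -25588289/5442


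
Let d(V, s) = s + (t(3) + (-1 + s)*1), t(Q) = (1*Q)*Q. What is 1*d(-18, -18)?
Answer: -28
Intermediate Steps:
t(Q) = Q² (t(Q) = Q*Q = Q²)
d(V, s) = 8 + 2*s (d(V, s) = s + (3² + (-1 + s)*1) = s + (9 + (-1 + s)) = s + (8 + s) = 8 + 2*s)
1*d(-18, -18) = 1*(8 + 2*(-18)) = 1*(8 - 36) = 1*(-28) = -28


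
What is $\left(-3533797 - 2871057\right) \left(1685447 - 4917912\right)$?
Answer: $20703466385110$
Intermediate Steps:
$\left(-3533797 - 2871057\right) \left(1685447 - 4917912\right) = \left(-6404854\right) \left(-3232465\right) = 20703466385110$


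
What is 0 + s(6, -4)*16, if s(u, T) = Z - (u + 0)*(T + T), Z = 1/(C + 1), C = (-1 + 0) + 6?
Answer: 2312/3 ≈ 770.67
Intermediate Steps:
C = 5 (C = -1 + 6 = 5)
Z = 1/6 (Z = 1/(5 + 1) = 1/6 ≈ 0.16667)
s(u, T) = 1/6 - 2*T*u (s(u, T) = 1/6 - (u + 0)*(T + T) = 1/6 - u*2*T = 1/6 - 2*T*u)
0 + s(6, -4)*16 = 0 + (1/6 - 2*(-4)*6)*16 = 0 + (1/6 + 48)*16 = 0 + (289/6)*16 = 0 + 2312/3 = 2312/3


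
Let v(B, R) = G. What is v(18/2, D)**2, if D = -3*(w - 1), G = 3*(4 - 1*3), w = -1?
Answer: 9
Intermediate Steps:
G = 3 (G = 3*(4 - 3) = 3*1 = 3)
D = 6 (D = -3*(-1 - 1) = -3*(-2) = 6)
v(B, R) = 3
v(18/2, D)**2 = 3**2 = 9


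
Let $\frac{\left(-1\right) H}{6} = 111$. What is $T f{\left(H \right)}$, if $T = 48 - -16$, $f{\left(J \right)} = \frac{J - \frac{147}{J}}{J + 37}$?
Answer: $\frac{4729696}{69819} \approx 67.742$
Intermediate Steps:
$H = -666$ ($H = \left(-6\right) 111 = -666$)
$f{\left(J \right)} = \frac{J - \frac{147}{J}}{37 + J}$
$T = 64$ ($T = 48 + 16 = 64$)
$T f{\left(H \right)} = 64 \frac{-147 + \left(-666\right)^{2}}{\left(-666\right) \left(37 - 666\right)} = 64 \left(- \frac{-147 + 443556}{666 \left(-629\right)}\right) = 64 \left(\left(- \frac{1}{666}\right) \left(- \frac{1}{629}\right) 443409\right) = 64 \cdot \frac{147803}{139638} = \frac{4729696}{69819}$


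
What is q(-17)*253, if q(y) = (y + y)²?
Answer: 292468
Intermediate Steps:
q(y) = 4*y² (q(y) = (2*y)² = 4*y²)
q(-17)*253 = (4*(-17)²)*253 = (4*289)*253 = 1156*253 = 292468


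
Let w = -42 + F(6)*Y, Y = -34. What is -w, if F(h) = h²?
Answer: 1266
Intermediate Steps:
w = -1266 (w = -42 + 6²*(-34) = -42 + 36*(-34) = -42 - 1224 = -1266)
-w = -1*(-1266) = 1266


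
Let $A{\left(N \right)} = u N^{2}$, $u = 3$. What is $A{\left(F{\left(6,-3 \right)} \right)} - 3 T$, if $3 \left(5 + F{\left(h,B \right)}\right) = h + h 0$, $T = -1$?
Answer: $30$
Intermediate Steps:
$F{\left(h,B \right)} = -5 + \frac{h}{3}$ ($F{\left(h,B \right)} = -5 + \frac{h + h 0}{3} = -5 + \frac{h + 0}{3} = -5 + \frac{h}{3}$)
$A{\left(N \right)} = 3 N^{2}$
$A{\left(F{\left(6,-3 \right)} \right)} - 3 T = 3 \left(-5 + \frac{1}{3} \cdot 6\right)^{2} - -3 = 3 \left(-5 + 2\right)^{2} + 3 = 3 \left(-3\right)^{2} + 3 = 3 \cdot 9 + 3 = 27 + 3 = 30$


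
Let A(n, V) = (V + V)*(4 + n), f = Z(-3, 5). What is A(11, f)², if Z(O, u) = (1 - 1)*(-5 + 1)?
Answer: 0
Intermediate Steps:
Z(O, u) = 0 (Z(O, u) = 0*(-4) = 0)
f = 0
A(n, V) = 2*V*(4 + n) (A(n, V) = (2*V)*(4 + n) = 2*V*(4 + n))
A(11, f)² = (2*0*(4 + 11))² = (2*0*15)² = 0² = 0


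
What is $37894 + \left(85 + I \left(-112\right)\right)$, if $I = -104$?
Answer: $49627$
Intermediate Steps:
$37894 + \left(85 + I \left(-112\right)\right) = 37894 + \left(85 - -11648\right) = 37894 + \left(85 + 11648\right) = 37894 + 11733 = 49627$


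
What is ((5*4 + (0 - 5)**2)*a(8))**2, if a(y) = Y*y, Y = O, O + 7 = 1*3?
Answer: 2073600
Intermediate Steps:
O = -4 (O = -7 + 1*3 = -7 + 3 = -4)
Y = -4
a(y) = -4*y
((5*4 + (0 - 5)**2)*a(8))**2 = ((5*4 + (0 - 5)**2)*(-4*8))**2 = ((20 + (-5)**2)*(-32))**2 = ((20 + 25)*(-32))**2 = (45*(-32))**2 = (-1440)**2 = 2073600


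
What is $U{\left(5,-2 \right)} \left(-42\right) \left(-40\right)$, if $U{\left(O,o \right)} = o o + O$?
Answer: $15120$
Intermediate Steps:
$U{\left(O,o \right)} = O + o^{2}$ ($U{\left(O,o \right)} = o^{2} + O = O + o^{2}$)
$U{\left(5,-2 \right)} \left(-42\right) \left(-40\right) = \left(5 + \left(-2\right)^{2}\right) \left(-42\right) \left(-40\right) = \left(5 + 4\right) \left(-42\right) \left(-40\right) = 9 \left(-42\right) \left(-40\right) = \left(-378\right) \left(-40\right) = 15120$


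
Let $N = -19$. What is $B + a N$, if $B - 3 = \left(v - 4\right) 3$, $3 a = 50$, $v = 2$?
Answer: $- \frac{959}{3} \approx -319.67$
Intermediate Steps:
$a = \frac{50}{3}$ ($a = \frac{1}{3} \cdot 50 = \frac{50}{3} \approx 16.667$)
$B = -3$ ($B = 3 + \left(2 - 4\right) 3 = 3 - 6 = -3$)
$B + a N = -3 + \frac{50}{3} \left(-19\right) = -3 - \frac{950}{3} = - \frac{959}{3}$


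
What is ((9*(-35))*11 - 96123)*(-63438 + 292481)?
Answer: -22809934284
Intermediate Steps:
((9*(-35))*11 - 96123)*(-63438 + 292481) = (-315*11 - 96123)*229043 = (-3465 - 96123)*229043 = -99588*229043 = -22809934284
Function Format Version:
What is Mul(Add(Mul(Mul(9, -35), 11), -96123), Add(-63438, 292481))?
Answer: -22809934284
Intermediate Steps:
Mul(Add(Mul(Mul(9, -35), 11), -96123), Add(-63438, 292481)) = Mul(Add(Mul(-315, 11), -96123), 229043) = Mul(Add(-3465, -96123), 229043) = Mul(-99588, 229043) = -22809934284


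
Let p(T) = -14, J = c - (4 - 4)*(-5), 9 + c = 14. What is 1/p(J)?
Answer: -1/14 ≈ -0.071429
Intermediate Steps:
c = 5 (c = -9 + 14 = 5)
J = 5 (J = 5 - (4 - 4)*(-5) = 5 - 0*(-5) = 5 - 1*0 = 5 + 0 = 5)
1/p(J) = 1/(-14) = -1/14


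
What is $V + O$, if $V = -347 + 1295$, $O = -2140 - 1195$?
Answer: $-2387$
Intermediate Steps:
$O = -3335$ ($O = -2140 - 1195 = -3335$)
$V = 948$
$V + O = 948 - 3335 = -2387$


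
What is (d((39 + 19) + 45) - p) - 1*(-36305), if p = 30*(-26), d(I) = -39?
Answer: 37046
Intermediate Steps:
p = -780
(d((39 + 19) + 45) - p) - 1*(-36305) = (-39 - 1*(-780)) - 1*(-36305) = (-39 + 780) + 36305 = 741 + 36305 = 37046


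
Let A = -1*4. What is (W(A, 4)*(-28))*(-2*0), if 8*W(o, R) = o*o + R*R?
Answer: 0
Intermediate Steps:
A = -4
W(o, R) = R²/8 + o²/8 (W(o, R) = (o*o + R*R)/8 = (o² + R²)/8 = (R² + o²)/8 = R²/8 + o²/8)
(W(A, 4)*(-28))*(-2*0) = (((⅛)*4² + (⅛)*(-4)²)*(-28))*(-2*0) = (((⅛)*16 + (⅛)*16)*(-28))*0 = ((2 + 2)*(-28))*0 = (4*(-28))*0 = -112*0 = 0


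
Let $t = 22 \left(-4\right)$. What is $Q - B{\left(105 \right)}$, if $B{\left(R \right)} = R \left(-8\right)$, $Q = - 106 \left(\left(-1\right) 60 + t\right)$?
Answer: $16528$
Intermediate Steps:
$t = -88$
$Q = 15688$ ($Q = - 106 \left(\left(-1\right) 60 - 88\right) = - 106 \left(-60 - 88\right) = \left(-106\right) \left(-148\right) = 15688$)
$B{\left(R \right)} = - 8 R$
$Q - B{\left(105 \right)} = 15688 - \left(-8\right) 105 = 15688 - -840 = 15688 + 840 = 16528$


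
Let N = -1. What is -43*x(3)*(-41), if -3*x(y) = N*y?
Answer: 1763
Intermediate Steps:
x(y) = y/3 (x(y) = -(-1)*y/3 = y/3)
-43*x(3)*(-41) = -43*3/3*(-41) = -43*1*(-41) = -43*(-41) = 1763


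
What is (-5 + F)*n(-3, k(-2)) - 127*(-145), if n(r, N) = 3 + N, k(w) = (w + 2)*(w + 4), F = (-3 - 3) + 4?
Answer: 18394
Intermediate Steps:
F = -2 (F = -6 + 4 = -2)
k(w) = (2 + w)*(4 + w)
(-5 + F)*n(-3, k(-2)) - 127*(-145) = (-5 - 2)*(3 + (8 + (-2)² + 6*(-2))) - 127*(-145) = -7*(3 + (8 + 4 - 12)) + 18415 = -7*(3 + 0) + 18415 = -7*3 + 18415 = -21 + 18415 = 18394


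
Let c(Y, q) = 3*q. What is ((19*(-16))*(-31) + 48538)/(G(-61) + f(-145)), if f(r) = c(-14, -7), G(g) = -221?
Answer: -28981/121 ≈ -239.51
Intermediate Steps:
f(r) = -21 (f(r) = 3*(-7) = -21)
((19*(-16))*(-31) + 48538)/(G(-61) + f(-145)) = ((19*(-16))*(-31) + 48538)/(-221 - 21) = (-304*(-31) + 48538)/(-242) = (9424 + 48538)*(-1/242) = 57962*(-1/242) = -28981/121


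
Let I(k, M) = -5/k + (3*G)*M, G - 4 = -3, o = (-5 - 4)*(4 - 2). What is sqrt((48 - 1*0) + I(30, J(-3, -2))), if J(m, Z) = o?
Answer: I*sqrt(222)/6 ≈ 2.4833*I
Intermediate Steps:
o = -18 (o = -9*2 = -18)
J(m, Z) = -18
G = 1 (G = 4 - 3 = 1)
I(k, M) = -5/k + 3*M (I(k, M) = -5/k + (3*1)*M = -5/k + 3*M)
sqrt((48 - 1*0) + I(30, J(-3, -2))) = sqrt((48 - 1*0) + (-5/30 + 3*(-18))) = sqrt((48 + 0) + (-5*1/30 - 54)) = sqrt(48 + (-1/6 - 54)) = sqrt(48 - 325/6) = sqrt(-37/6) = I*sqrt(222)/6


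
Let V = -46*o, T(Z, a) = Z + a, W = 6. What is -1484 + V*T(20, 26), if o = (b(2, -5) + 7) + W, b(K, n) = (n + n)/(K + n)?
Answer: -108136/3 ≈ -36045.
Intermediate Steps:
b(K, n) = 2*n/(K + n) (b(K, n) = (2*n)/(K + n) = 2*n/(K + n))
o = 49/3 (o = (2*(-5)/(2 - 5) + 7) + 6 = (2*(-5)/(-3) + 7) + 6 = (2*(-5)*(-⅓) + 7) + 6 = (10/3 + 7) + 6 = 31/3 + 6 = 49/3 ≈ 16.333)
V = -2254/3 (V = -46*49/3 = -2254/3 ≈ -751.33)
-1484 + V*T(20, 26) = -1484 - 2254*(20 + 26)/3 = -1484 - 2254/3*46 = -1484 - 103684/3 = -108136/3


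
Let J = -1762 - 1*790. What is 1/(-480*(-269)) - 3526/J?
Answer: 56909959/41189280 ≈ 1.3817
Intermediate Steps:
J = -2552 (J = -1762 - 790 = -2552)
1/(-480*(-269)) - 3526/J = 1/(-480*(-269)) - 3526/(-2552) = -1/480*(-1/269) - 3526*(-1/2552) = 1/129120 + 1763/1276 = 56909959/41189280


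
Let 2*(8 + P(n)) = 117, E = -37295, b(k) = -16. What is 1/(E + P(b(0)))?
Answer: -2/74489 ≈ -2.6850e-5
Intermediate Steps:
P(n) = 101/2 (P(n) = -8 + (½)*117 = -8 + 117/2 = 101/2)
1/(E + P(b(0))) = 1/(-37295 + 101/2) = 1/(-74489/2) = -2/74489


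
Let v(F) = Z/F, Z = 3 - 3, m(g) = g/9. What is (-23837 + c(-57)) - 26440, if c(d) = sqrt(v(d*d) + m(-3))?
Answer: -50277 + I*sqrt(3)/3 ≈ -50277.0 + 0.57735*I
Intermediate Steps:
m(g) = g/9 (m(g) = g*(1/9) = g/9)
Z = 0
v(F) = 0 (v(F) = 0/F = 0)
c(d) = I*sqrt(3)/3 (c(d) = sqrt(0 + (1/9)*(-3)) = sqrt(0 - 1/3) = sqrt(-1/3) = I*sqrt(3)/3)
(-23837 + c(-57)) - 26440 = (-23837 + I*sqrt(3)/3) - 26440 = -50277 + I*sqrt(3)/3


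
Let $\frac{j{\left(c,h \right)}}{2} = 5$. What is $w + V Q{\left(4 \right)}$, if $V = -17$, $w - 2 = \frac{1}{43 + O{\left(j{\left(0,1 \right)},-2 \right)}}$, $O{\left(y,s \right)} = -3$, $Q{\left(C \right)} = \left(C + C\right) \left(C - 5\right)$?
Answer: $\frac{5521}{40} \approx 138.02$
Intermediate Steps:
$j{\left(c,h \right)} = 10$ ($j{\left(c,h \right)} = 2 \cdot 5 = 10$)
$Q{\left(C \right)} = 2 C \left(-5 + C\right)$
$w = \frac{81}{40}$ ($w = 2 + \frac{1}{43 - 3} = 2 + \frac{1}{40} = \frac{81}{40} \approx 2.025$)
$w + V Q{\left(4 \right)} = \frac{81}{40} - 17 \cdot 2 \cdot 4 \left(-5 + 4\right) = \frac{81}{40} - 17 \cdot 2 \cdot 4 \left(-1\right) = \frac{81}{40} - -136 = \frac{81}{40} + 136 = \frac{5521}{40}$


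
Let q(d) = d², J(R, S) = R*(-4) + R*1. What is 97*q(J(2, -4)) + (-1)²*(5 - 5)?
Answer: 3492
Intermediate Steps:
J(R, S) = -3*R (J(R, S) = -4*R + R = -3*R)
97*q(J(2, -4)) + (-1)²*(5 - 5) = 97*(-3*2)² + (-1)²*(5 - 5) = 97*(-6)² + 1*0 = 97*36 + 0 = 3492 + 0 = 3492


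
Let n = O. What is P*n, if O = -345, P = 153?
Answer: -52785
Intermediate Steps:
n = -345
P*n = 153*(-345) = -52785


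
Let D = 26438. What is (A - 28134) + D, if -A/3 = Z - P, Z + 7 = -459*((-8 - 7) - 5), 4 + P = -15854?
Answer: -76789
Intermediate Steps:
P = -15858 (P = -4 - 15854 = -15858)
Z = 9173 (Z = -7 - 459*((-8 - 7) - 5) = -7 - 459*(-15 - 5) = -7 - 459*(-20) = -7 + 9180 = 9173)
A = -75093 (A = -3*(9173 - 1*(-15858)) = -3*(9173 + 15858) = -3*25031 = -75093)
(A - 28134) + D = (-75093 - 28134) + 26438 = -103227 + 26438 = -76789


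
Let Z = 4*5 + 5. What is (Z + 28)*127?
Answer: 6731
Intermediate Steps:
Z = 25 (Z = 20 + 5 = 25)
(Z + 28)*127 = (25 + 28)*127 = 53*127 = 6731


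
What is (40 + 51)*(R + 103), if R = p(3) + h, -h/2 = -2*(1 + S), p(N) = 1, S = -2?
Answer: 9100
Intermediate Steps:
h = -4 (h = -(-4)*(1 - 2) = -(-4)*(-1) = -2*2 = -4)
R = -3 (R = 1 - 4 = -3)
(40 + 51)*(R + 103) = (40 + 51)*(-3 + 103) = 91*100 = 9100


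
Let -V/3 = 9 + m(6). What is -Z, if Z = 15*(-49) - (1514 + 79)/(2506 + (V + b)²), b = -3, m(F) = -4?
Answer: 2081643/2830 ≈ 735.56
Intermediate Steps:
V = -15 (V = -3*(9 - 4) = -3*5 = -15)
Z = -2081643/2830 (Z = 15*(-49) - (1514 + 79)/(2506 + (-15 - 3)²) = -735 - 1593/(2506 + (-18)²) = -735 - 1593/(2506 + 324) = -735 - 1593/2830 = -2081643/2830 ≈ -735.56)
-Z = -1*(-2081643/2830) = 2081643/2830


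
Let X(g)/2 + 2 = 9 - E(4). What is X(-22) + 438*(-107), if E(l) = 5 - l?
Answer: -46854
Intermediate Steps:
X(g) = 12 (X(g) = -4 + 2*(9 - (5 - 1*4)) = -4 + 2*(9 - (5 - 4)) = -4 + 2*(9 - 1*1) = -4 + 2*(9 - 1) = -4 + 2*8 = -4 + 16 = 12)
X(-22) + 438*(-107) = 12 + 438*(-107) = 12 - 46866 = -46854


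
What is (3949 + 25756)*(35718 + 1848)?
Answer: 1115898030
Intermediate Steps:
(3949 + 25756)*(35718 + 1848) = 29705*37566 = 1115898030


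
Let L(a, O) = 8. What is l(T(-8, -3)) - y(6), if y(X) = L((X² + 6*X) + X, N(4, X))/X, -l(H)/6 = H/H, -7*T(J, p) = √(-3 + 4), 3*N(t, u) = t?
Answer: -22/3 ≈ -7.3333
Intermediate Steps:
N(t, u) = t/3
T(J, p) = -⅐ (T(J, p) = -√(-3 + 4)/7 = -√1/7 = -⅐*1 = -⅐)
l(H) = -6 (l(H) = -6*H/H = -6*1 = -6)
y(X) = 8/X
l(T(-8, -3)) - y(6) = -6 - 8/6 = -6 - 1*4/3 = -6 - 4/3 = -22/3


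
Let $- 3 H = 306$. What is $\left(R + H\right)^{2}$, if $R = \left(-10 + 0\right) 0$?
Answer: $10404$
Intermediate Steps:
$R = 0$ ($R = \left(-10\right) 0 = 0$)
$H = -102$ ($H = \left(- \frac{1}{3}\right) 306 = -102$)
$\left(R + H\right)^{2} = \left(0 - 102\right)^{2} = \left(-102\right)^{2} = 10404$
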